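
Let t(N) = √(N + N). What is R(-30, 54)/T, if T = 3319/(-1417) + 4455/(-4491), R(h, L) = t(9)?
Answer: -2121249*√2/2357596 ≈ -1.2724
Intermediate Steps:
t(N) = √2*√N (t(N) = √(2*N) = √2*√N)
R(h, L) = 3*√2 (R(h, L) = √2*√9 = √2*3 = 3*√2)
T = -2357596/707083 (T = 3319*(-1/1417) + 4455*(-1/4491) = -3319/1417 - 495/499 = -2357596/707083 ≈ -3.3343)
R(-30, 54)/T = (3*√2)/(-2357596/707083) = (3*√2)*(-707083/2357596) = -2121249*√2/2357596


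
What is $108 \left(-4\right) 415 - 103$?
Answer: $-179383$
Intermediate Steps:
$108 \left(-4\right) 415 - 103 = \left(-432\right) 415 - 103 = -179280 - 103 = -179383$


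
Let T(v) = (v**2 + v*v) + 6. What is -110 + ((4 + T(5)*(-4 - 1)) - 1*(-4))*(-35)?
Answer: 9410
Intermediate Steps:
T(v) = 6 + 2*v**2 (T(v) = (v**2 + v**2) + 6 = 2*v**2 + 6 = 6 + 2*v**2)
-110 + ((4 + T(5)*(-4 - 1)) - 1*(-4))*(-35) = -110 + ((4 + (6 + 2*5**2)*(-4 - 1)) - 1*(-4))*(-35) = -110 + ((4 + (6 + 2*25)*(-5)) + 4)*(-35) = -110 + ((4 + (6 + 50)*(-5)) + 4)*(-35) = -110 + ((4 + 56*(-5)) + 4)*(-35) = -110 + ((4 - 280) + 4)*(-35) = -110 + (-276 + 4)*(-35) = -110 - 272*(-35) = -110 + 9520 = 9410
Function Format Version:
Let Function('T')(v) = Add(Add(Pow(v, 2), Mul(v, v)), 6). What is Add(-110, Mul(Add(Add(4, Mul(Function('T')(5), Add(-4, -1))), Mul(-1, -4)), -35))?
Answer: 9410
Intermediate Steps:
Function('T')(v) = Add(6, Mul(2, Pow(v, 2))) (Function('T')(v) = Add(Add(Pow(v, 2), Pow(v, 2)), 6) = Add(Mul(2, Pow(v, 2)), 6) = Add(6, Mul(2, Pow(v, 2))))
Add(-110, Mul(Add(Add(4, Mul(Function('T')(5), Add(-4, -1))), Mul(-1, -4)), -35)) = Add(-110, Mul(Add(Add(4, Mul(Add(6, Mul(2, Pow(5, 2))), Add(-4, -1))), Mul(-1, -4)), -35)) = Add(-110, Mul(Add(Add(4, Mul(Add(6, Mul(2, 25)), -5)), 4), -35)) = Add(-110, Mul(Add(Add(4, Mul(Add(6, 50), -5)), 4), -35)) = Add(-110, Mul(Add(Add(4, Mul(56, -5)), 4), -35)) = Add(-110, Mul(Add(Add(4, -280), 4), -35)) = Add(-110, Mul(Add(-276, 4), -35)) = Add(-110, Mul(-272, -35)) = Add(-110, 9520) = 9410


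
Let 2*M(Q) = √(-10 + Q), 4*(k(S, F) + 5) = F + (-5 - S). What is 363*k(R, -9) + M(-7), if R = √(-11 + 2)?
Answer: -6171/2 - 1089*I/4 + I*√17/2 ≈ -3085.5 - 270.19*I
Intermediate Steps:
R = 3*I (R = √(-9) = 3*I ≈ 3.0*I)
k(S, F) = -25/4 - S/4 + F/4 (k(S, F) = -5 + (F + (-5 - S))/4 = -5 + (-5 + F - S)/4 = -5 + (-5/4 - S/4 + F/4) = -25/4 - S/4 + F/4)
M(Q) = √(-10 + Q)/2
363*k(R, -9) + M(-7) = 363*(-25/4 - 3*I/4 + (¼)*(-9)) + √(-10 - 7)/2 = 363*(-25/4 - 3*I/4 - 9/4) + √(-17)/2 = 363*(-17/2 - 3*I/4) + (I*√17)/2 = (-6171/2 - 1089*I/4) + I*√17/2 = -6171/2 - 1089*I/4 + I*√17/2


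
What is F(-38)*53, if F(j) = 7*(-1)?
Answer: -371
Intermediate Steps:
F(j) = -7
F(-38)*53 = -7*53 = -371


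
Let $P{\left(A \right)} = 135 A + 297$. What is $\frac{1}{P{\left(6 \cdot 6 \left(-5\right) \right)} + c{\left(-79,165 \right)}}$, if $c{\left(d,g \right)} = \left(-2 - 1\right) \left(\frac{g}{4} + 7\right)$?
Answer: $- \frac{4}{96591} \approx -4.1412 \cdot 10^{-5}$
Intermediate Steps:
$c{\left(d,g \right)} = -21 - \frac{3 g}{4}$ ($c{\left(d,g \right)} = - 3 \left(g \frac{1}{4} + 7\right) = - 3 \left(\frac{g}{4} + 7\right) = - 3 \left(7 + \frac{g}{4}\right) = -21 - \frac{3 g}{4}$)
$P{\left(A \right)} = 297 + 135 A$
$\frac{1}{P{\left(6 \cdot 6 \left(-5\right) \right)} + c{\left(-79,165 \right)}} = \frac{1}{\left(297 + 135 \cdot 6 \cdot 6 \left(-5\right)\right) - \frac{579}{4}} = \frac{1}{\left(297 + 135 \cdot 36 \left(-5\right)\right) - \frac{579}{4}} = \frac{1}{\left(297 + 135 \left(-180\right)\right) - \frac{579}{4}} = \frac{1}{\left(297 - 24300\right) - \frac{579}{4}} = \frac{1}{-24003 - \frac{579}{4}} = \frac{1}{- \frac{96591}{4}} = - \frac{4}{96591}$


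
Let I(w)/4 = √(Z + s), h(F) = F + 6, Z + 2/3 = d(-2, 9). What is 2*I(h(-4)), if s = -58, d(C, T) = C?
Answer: 8*I*√546/3 ≈ 62.311*I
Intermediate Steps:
Z = -8/3 (Z = -⅔ - 2 = -8/3 ≈ -2.6667)
h(F) = 6 + F
I(w) = 4*I*√546/3 (I(w) = 4*√(-8/3 - 58) = 4*√(-182/3) = 4*(I*√546/3) = 4*I*√546/3)
2*I(h(-4)) = 2*(4*I*√546/3) = 8*I*√546/3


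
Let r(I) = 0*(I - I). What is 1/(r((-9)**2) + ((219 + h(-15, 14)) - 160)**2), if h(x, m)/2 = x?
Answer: 1/841 ≈ 0.0011891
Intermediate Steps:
h(x, m) = 2*x
r(I) = 0 (r(I) = 0*0 = 0)
1/(r((-9)**2) + ((219 + h(-15, 14)) - 160)**2) = 1/(0 + ((219 + 2*(-15)) - 160)**2) = 1/(0 + ((219 - 30) - 160)**2) = 1/(0 + (189 - 160)**2) = 1/(0 + 29**2) = 1/(0 + 841) = 1/841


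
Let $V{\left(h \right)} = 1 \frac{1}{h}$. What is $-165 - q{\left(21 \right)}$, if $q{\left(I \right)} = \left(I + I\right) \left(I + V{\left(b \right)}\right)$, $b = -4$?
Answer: $- \frac{2073}{2} \approx -1036.5$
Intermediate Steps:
$V{\left(h \right)} = \frac{1}{h}$
$q{\left(I \right)} = 2 I \left(- \frac{1}{4} + I\right)$ ($q{\left(I \right)} = \left(I + I\right) \left(I + \frac{1}{-4}\right) = 2 I \left(I - \frac{1}{4}\right) = 2 I \left(- \frac{1}{4} + I\right)$)
$-165 - q{\left(21 \right)} = -165 - \frac{1}{2} \cdot 21 \left(-1 + 4 \cdot 21\right) = -165 - \frac{1}{2} \cdot 21 \left(-1 + 84\right) = -165 - \frac{1}{2} \cdot 21 \cdot 83 = -165 - \frac{1743}{2} = - \frac{2073}{2}$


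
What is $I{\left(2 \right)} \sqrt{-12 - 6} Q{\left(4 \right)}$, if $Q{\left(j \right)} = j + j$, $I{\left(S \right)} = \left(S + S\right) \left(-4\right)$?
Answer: $- 384 i \sqrt{2} \approx - 543.06 i$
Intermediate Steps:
$I{\left(S \right)} = - 8 S$ ($I{\left(S \right)} = 2 S \left(-4\right) = - 8 S$)
$Q{\left(j \right)} = 2 j$
$I{\left(2 \right)} \sqrt{-12 - 6} Q{\left(4 \right)} = \left(-8\right) 2 \sqrt{-12 - 6} \cdot 2 \cdot 4 = - 16 \sqrt{-18} \cdot 8 = - 16 \cdot 3 i \sqrt{2} \cdot 8 = - 48 i \sqrt{2} \cdot 8 = - 384 i \sqrt{2}$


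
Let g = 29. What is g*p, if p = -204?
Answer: -5916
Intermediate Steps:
g*p = 29*(-204) = -5916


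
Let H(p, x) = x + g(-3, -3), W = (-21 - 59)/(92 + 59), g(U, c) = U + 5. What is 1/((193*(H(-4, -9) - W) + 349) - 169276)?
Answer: -151/25696538 ≈ -5.8763e-6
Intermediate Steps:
g(U, c) = 5 + U
W = -80/151 ≈ -0.52980
H(p, x) = 2 + x (H(p, x) = x + (5 - 3) = x + 2 = 2 + x)
1/((193*(H(-4, -9) - W) + 349) - 169276) = 1/((193*((2 - 9) - 1*(-80/151)) + 349) - 169276) = 1/((193*(-7 + 80/151) + 349) - 169276) = 1/((193*(-977/151) + 349) - 169276) = 1/((-188561/151 + 349) - 169276) = 1/(-135862/151 - 169276) = 1/(-25696538/151) = -151/25696538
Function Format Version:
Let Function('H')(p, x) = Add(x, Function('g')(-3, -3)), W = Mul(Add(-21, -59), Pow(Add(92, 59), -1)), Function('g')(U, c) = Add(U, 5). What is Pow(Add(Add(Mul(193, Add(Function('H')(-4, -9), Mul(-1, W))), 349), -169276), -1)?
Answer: Rational(-151, 25696538) ≈ -5.8763e-6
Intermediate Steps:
Function('g')(U, c) = Add(5, U)
W = Rational(-80, 151) (W = Mul(-80, Pow(151, -1)) = Mul(-80, Rational(1, 151)) = Rational(-80, 151) ≈ -0.52980)
Function('H')(p, x) = Add(2, x) (Function('H')(p, x) = Add(x, Add(5, -3)) = Add(x, 2) = Add(2, x))
Pow(Add(Add(Mul(193, Add(Function('H')(-4, -9), Mul(-1, W))), 349), -169276), -1) = Pow(Add(Add(Mul(193, Add(Add(2, -9), Mul(-1, Rational(-80, 151)))), 349), -169276), -1) = Pow(Add(Add(Mul(193, Add(-7, Rational(80, 151))), 349), -169276), -1) = Pow(Add(Add(Mul(193, Rational(-977, 151)), 349), -169276), -1) = Pow(Add(Add(Rational(-188561, 151), 349), -169276), -1) = Pow(Add(Rational(-135862, 151), -169276), -1) = Pow(Rational(-25696538, 151), -1) = Rational(-151, 25696538)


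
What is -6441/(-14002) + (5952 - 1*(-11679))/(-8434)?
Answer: -48136467/29523217 ≈ -1.6305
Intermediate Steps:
-6441/(-14002) + (5952 - 1*(-11679))/(-8434) = -6441*(-1/14002) + (5952 + 11679)*(-1/8434) = 6441/14002 + 17631*(-1/8434) = 6441/14002 - 17631/8434 = -48136467/29523217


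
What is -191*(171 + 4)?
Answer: -33425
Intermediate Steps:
-191*(171 + 4) = -191*175 = -33425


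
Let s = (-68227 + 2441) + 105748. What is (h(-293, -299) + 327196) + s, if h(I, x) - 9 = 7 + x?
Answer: 366875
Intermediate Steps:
h(I, x) = 16 + x (h(I, x) = 9 + (7 + x) = 16 + x)
s = 39962 (s = -65786 + 105748 = 39962)
(h(-293, -299) + 327196) + s = ((16 - 299) + 327196) + 39962 = (-283 + 327196) + 39962 = 326913 + 39962 = 366875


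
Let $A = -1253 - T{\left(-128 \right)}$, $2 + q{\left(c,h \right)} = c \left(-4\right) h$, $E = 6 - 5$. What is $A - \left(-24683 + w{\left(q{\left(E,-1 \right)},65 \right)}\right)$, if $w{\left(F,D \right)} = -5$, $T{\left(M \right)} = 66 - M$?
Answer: $23241$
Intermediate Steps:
$E = 1$ ($E = 6 - 5 = 1$)
$q{\left(c,h \right)} = -2 - 4 c h$ ($q{\left(c,h \right)} = -2 + c \left(-4\right) h = -2 + - 4 c h = -2 - 4 c h$)
$A = -1447$ ($A = -1253 - \left(66 - -128\right) = -1253 - \left(66 + 128\right) = -1253 - 194 = -1447$)
$A - \left(-24683 + w{\left(q{\left(E,-1 \right)},65 \right)}\right) = -1447 + \left(24683 - -5\right) = -1447 + \left(24683 + 5\right) = -1447 + 24688 = 23241$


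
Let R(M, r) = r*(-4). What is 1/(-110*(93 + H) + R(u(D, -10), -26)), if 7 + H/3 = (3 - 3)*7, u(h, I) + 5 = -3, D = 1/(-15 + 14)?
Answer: -1/7816 ≈ -0.00012794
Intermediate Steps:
D = -1 (D = 1/(-1) = -1)
u(h, I) = -8 (u(h, I) = -5 - 3 = -8)
R(M, r) = -4*r
H = -21 (H = -21 + 3*((3 - 3)*7) = -21 + 3*(0*7) = -21 + 3*0 = -21 + 0 = -21)
1/(-110*(93 + H) + R(u(D, -10), -26)) = 1/(-110*(93 - 21) - 4*(-26)) = 1/(-110*72 + 104) = 1/(-7920 + 104) = 1/(-7816) = -1/7816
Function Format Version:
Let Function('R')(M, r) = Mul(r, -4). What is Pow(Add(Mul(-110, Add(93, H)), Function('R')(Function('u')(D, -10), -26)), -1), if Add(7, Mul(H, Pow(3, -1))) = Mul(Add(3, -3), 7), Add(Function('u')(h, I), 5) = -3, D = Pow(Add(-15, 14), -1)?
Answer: Rational(-1, 7816) ≈ -0.00012794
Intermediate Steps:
D = -1 (D = Pow(-1, -1) = -1)
Function('u')(h, I) = -8 (Function('u')(h, I) = Add(-5, -3) = -8)
Function('R')(M, r) = Mul(-4, r)
H = -21 (H = Add(-21, Mul(3, Mul(Add(3, -3), 7))) = Add(-21, Mul(3, Mul(0, 7))) = Add(-21, Mul(3, 0)) = Add(-21, 0) = -21)
Pow(Add(Mul(-110, Add(93, H)), Function('R')(Function('u')(D, -10), -26)), -1) = Pow(Add(Mul(-110, Add(93, -21)), Mul(-4, -26)), -1) = Pow(Add(Mul(-110, 72), 104), -1) = Pow(Add(-7920, 104), -1) = Pow(-7816, -1) = Rational(-1, 7816)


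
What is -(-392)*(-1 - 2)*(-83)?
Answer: 97608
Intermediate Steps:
-(-392)*(-1 - 2)*(-83) = -(-392)*(-3)*(-83) = -56*21*(-83) = -1176*(-83) = 97608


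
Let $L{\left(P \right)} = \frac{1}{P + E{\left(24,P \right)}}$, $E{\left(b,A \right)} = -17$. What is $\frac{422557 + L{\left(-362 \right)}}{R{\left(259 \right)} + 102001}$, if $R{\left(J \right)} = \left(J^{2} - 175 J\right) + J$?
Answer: $\frac{80074551}{23501032} \approx 3.4073$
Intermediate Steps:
$R{\left(J \right)} = J^{2} - 174 J$
$L{\left(P \right)} = \frac{1}{-17 + P}$ ($L{\left(P \right)} = \frac{1}{P - 17} = \frac{1}{-17 + P}$)
$\frac{422557 + L{\left(-362 \right)}}{R{\left(259 \right)} + 102001} = \frac{422557 + \frac{1}{-17 - 362}}{259 \left(-174 + 259\right) + 102001} = \frac{422557 + \frac{1}{-379}}{259 \cdot 85 + 102001} = \frac{422557 - \frac{1}{379}}{22015 + 102001} = \frac{160149102}{379 \cdot 124016} = \frac{160149102}{379} \cdot \frac{1}{124016} = \frac{80074551}{23501032}$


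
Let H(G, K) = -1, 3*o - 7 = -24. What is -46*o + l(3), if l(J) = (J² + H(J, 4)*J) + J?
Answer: 809/3 ≈ 269.67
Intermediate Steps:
o = -17/3 (o = 7/3 + (⅓)*(-24) = 7/3 - 8 = -17/3 ≈ -5.6667)
l(J) = J² (l(J) = (J² - J) + J = J²)
-46*o + l(3) = -46*(-17/3) + 3² = 782/3 + 9 = 809/3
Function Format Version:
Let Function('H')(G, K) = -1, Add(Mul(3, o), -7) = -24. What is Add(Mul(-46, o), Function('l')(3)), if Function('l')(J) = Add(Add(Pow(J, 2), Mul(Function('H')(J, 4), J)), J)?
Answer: Rational(809, 3) ≈ 269.67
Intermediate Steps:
o = Rational(-17, 3) (o = Add(Rational(7, 3), Mul(Rational(1, 3), -24)) = Add(Rational(7, 3), -8) = Rational(-17, 3) ≈ -5.6667)
Function('l')(J) = Pow(J, 2) (Function('l')(J) = Add(Add(Pow(J, 2), Mul(-1, J)), J) = Pow(J, 2))
Add(Mul(-46, o), Function('l')(3)) = Add(Mul(-46, Rational(-17, 3)), Pow(3, 2)) = Add(Rational(782, 3), 9) = Rational(809, 3)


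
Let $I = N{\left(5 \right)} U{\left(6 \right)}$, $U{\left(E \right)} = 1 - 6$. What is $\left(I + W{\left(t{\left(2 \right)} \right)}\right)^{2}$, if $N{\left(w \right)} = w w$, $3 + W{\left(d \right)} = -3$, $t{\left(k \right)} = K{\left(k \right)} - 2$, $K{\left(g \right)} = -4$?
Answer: $17161$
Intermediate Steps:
$U{\left(E \right)} = -5$ ($U{\left(E \right)} = 1 - 6 = -5$)
$t{\left(k \right)} = -6$ ($t{\left(k \right)} = -4 - 2 = -6$)
$W{\left(d \right)} = -6$ ($W{\left(d \right)} = -3 - 3 = -6$)
$N{\left(w \right)} = w^{2}$
$I = -125$ ($I = 5^{2} \left(-5\right) = 25 \left(-5\right) = -125$)
$\left(I + W{\left(t{\left(2 \right)} \right)}\right)^{2} = \left(-125 - 6\right)^{2} = \left(-131\right)^{2} = 17161$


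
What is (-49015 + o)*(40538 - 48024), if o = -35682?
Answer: 634041742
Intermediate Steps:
(-49015 + o)*(40538 - 48024) = (-49015 - 35682)*(40538 - 48024) = -84697*(-7486) = 634041742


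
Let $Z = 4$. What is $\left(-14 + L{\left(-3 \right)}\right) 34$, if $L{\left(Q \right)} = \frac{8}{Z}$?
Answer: $-408$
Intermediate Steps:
$L{\left(Q \right)} = 2$ ($L{\left(Q \right)} = \frac{8}{4} = 8 \cdot \frac{1}{4} = 2$)
$\left(-14 + L{\left(-3 \right)}\right) 34 = \left(-14 + 2\right) 34 = \left(-12\right) 34 = -408$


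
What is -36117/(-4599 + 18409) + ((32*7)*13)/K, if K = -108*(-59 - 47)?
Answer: -46656587/19762110 ≈ -2.3609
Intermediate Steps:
K = 11448 (K = -108*(-106) = 11448)
-36117/(-4599 + 18409) + ((32*7)*13)/K = -36117/(-4599 + 18409) + ((32*7)*13)/11448 = -36117/13810 + (224*13)*(1/11448) = -36117*1/13810 + 2912*(1/11448) = -36117/13810 + 364/1431 = -46656587/19762110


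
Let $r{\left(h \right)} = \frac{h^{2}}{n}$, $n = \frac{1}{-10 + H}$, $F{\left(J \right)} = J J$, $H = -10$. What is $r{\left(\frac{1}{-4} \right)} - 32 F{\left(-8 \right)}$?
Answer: $- \frac{8197}{4} \approx -2049.3$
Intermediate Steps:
$F{\left(J \right)} = J^{2}$
$n = - \frac{1}{20}$ ($n = \frac{1}{-10 - 10} = \frac{1}{-20} = - \frac{1}{20} \approx -0.05$)
$r{\left(h \right)} = - 20 h^{2}$ ($r{\left(h \right)} = \frac{h^{2}}{- \frac{1}{20}} = h^{2} \left(-20\right) = - 20 h^{2}$)
$r{\left(\frac{1}{-4} \right)} - 32 F{\left(-8 \right)} = - 20 \left(\frac{1}{-4}\right)^{2} - 32 \left(-8\right)^{2} = - 20 \left(- \frac{1}{4}\right)^{2} - 2048 = \left(-20\right) \frac{1}{16} - 2048 = - \frac{5}{4} - 2048 = - \frac{8197}{4}$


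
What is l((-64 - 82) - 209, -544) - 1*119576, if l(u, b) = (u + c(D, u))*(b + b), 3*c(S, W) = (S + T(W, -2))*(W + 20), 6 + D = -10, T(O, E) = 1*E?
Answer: -1920216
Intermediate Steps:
T(O, E) = E
D = -16 (D = -6 - 10 = -16)
c(S, W) = (-2 + S)*(20 + W)/3 (c(S, W) = ((S - 2)*(W + 20))/3 = ((-2 + S)*(20 + W))/3 = (-2 + S)*(20 + W)/3)
l(u, b) = 2*b*(-120 - 5*u) (l(u, b) = (u + (-40/3 - 2*u/3 + (20/3)*(-16) + (⅓)*(-16)*u))*(b + b) = (u + (-40/3 - 2*u/3 - 320/3 - 16*u/3))*(2*b) = (u + (-120 - 6*u))*(2*b) = (-120 - 5*u)*(2*b) = 2*b*(-120 - 5*u))
l((-64 - 82) - 209, -544) - 1*119576 = -10*(-544)*(24 + ((-64 - 82) - 209)) - 1*119576 = -10*(-544)*(24 + (-146 - 209)) - 119576 = -10*(-544)*(24 - 355) - 119576 = -10*(-544)*(-331) - 119576 = -1800640 - 119576 = -1920216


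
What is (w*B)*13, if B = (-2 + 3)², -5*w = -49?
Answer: 637/5 ≈ 127.40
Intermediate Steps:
w = 49/5 (w = -⅕*(-49) = 49/5 ≈ 9.8000)
B = 1 (B = 1² = 1)
(w*B)*13 = ((49/5)*1)*13 = (49/5)*13 = 637/5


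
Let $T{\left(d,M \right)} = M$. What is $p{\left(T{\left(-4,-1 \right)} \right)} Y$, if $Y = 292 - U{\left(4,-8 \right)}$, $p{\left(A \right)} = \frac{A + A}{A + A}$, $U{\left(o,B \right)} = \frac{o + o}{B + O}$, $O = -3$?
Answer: $\frac{3220}{11} \approx 292.73$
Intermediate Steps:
$U{\left(o,B \right)} = \frac{2 o}{-3 + B}$ ($U{\left(o,B \right)} = \frac{o + o}{B - 3} = \frac{2 o}{-3 + B}$)
$p{\left(A \right)} = 1$ ($p{\left(A \right)} = \frac{2 A}{2 A} = 2 A \frac{1}{2 A} = 1$)
$Y = \frac{3220}{11}$ ($Y = 292 - 2 \cdot 4 \frac{1}{-3 - 8} = 292 - 2 \cdot 4 \frac{1}{-11} = 292 - 2 \cdot 4 \left(- \frac{1}{11}\right) = 292 - - \frac{8}{11} = 292 + \frac{8}{11} = \frac{3220}{11} \approx 292.73$)
$p{\left(T{\left(-4,-1 \right)} \right)} Y = 1 \cdot \frac{3220}{11} = \frac{3220}{11}$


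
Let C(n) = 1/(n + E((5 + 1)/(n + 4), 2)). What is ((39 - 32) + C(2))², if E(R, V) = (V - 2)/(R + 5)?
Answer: 225/4 ≈ 56.250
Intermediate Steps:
E(R, V) = (-2 + V)/(5 + R)
C(n) = 1/n (C(n) = 1/(n + (-2 + 2)/(5 + (5 + 1)/(n + 4))) = 1/(n + 0/(5 + 6/(4 + n))) = 1/(n + 0) = 1/n)
((39 - 32) + C(2))² = ((39 - 32) + 1/2)² = (7 + ½)² = (15/2)² = 225/4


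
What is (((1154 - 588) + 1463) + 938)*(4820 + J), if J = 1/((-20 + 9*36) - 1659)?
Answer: 19377770733/1355 ≈ 1.4301e+7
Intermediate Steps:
J = -1/1355 (J = 1/((-20 + 324) - 1659) = 1/(304 - 1659) = 1/(-1355) = -1/1355 ≈ -0.00073801)
(((1154 - 588) + 1463) + 938)*(4820 + J) = (((1154 - 588) + 1463) + 938)*(4820 - 1/1355) = ((566 + 1463) + 938)*(6531099/1355) = (2029 + 938)*(6531099/1355) = 2967*(6531099/1355) = 19377770733/1355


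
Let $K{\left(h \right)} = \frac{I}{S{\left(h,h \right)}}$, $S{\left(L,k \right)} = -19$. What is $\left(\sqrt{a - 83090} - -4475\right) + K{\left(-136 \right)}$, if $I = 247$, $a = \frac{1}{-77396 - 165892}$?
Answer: $4462 + \frac{i \sqrt{136611617866118}}{40548} \approx 4462.0 + 288.25 i$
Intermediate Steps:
$a = - \frac{1}{243288}$ ($a = \frac{1}{-243288} = - \frac{1}{243288} \approx -4.1104 \cdot 10^{-6}$)
$K{\left(h \right)} = -13$ ($K{\left(h \right)} = \frac{247}{-19} = 247 \left(- \frac{1}{19}\right) = -13$)
$\left(\sqrt{a - 83090} - -4475\right) + K{\left(-136 \right)} = \left(\sqrt{- \frac{1}{243288} - 83090} - -4475\right) - 13 = \left(\sqrt{- \frac{20214799921}{243288}} + \left(-46636 + 51111\right)\right) - 13 = \left(\frac{i \sqrt{136611617866118}}{40548} + 4475\right) - 13 = \left(4475 + \frac{i \sqrt{136611617866118}}{40548}\right) - 13 = 4462 + \frac{i \sqrt{136611617866118}}{40548}$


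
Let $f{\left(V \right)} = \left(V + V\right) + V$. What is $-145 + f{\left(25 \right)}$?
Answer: $-70$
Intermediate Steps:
$f{\left(V \right)} = 3 V$ ($f{\left(V \right)} = 2 V + V = 3 V$)
$-145 + f{\left(25 \right)} = -145 + 3 \cdot 25 = -145 + 75 = -70$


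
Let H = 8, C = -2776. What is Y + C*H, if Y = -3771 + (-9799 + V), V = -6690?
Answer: -42468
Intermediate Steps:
Y = -20260 (Y = -3771 + (-9799 - 6690) = -3771 - 16489 = -20260)
Y + C*H = -20260 - 2776*8 = -20260 - 22208 = -42468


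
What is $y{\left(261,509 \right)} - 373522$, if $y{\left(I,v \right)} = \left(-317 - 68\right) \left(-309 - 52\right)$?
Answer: $-234537$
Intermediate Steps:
$y{\left(I,v \right)} = 138985$ ($y{\left(I,v \right)} = \left(-385\right) \left(-361\right) = 138985$)
$y{\left(261,509 \right)} - 373522 = 138985 - 373522 = -234537$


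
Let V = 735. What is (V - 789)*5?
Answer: -270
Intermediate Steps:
(V - 789)*5 = (735 - 789)*5 = -54*5 = -270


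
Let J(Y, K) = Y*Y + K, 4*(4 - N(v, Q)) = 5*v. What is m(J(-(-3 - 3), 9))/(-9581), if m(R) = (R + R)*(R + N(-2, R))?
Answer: -4635/9581 ≈ -0.48377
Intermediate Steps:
N(v, Q) = 4 - 5*v/4
J(Y, K) = K + Y² (J(Y, K) = Y² + K = K + Y²)
m(R) = 2*R*(13/2 + R) (m(R) = (R + R)*(R + (4 - 5/4*(-2))) = (2*R)*(R + (4 + 5/2)) = (2*R)*(R + 13/2) = (2*R)*(13/2 + R) = 2*R*(13/2 + R))
m(J(-(-3 - 3), 9))/(-9581) = ((9 + (-(-3 - 3))²)*(13 + 2*(9 + (-(-3 - 3))²)))/(-9581) = ((9 + (-1*(-6))²)*(13 + 2*(9 + (-1*(-6))²)))*(-1/9581) = ((9 + 6²)*(13 + 2*(9 + 6²)))*(-1/9581) = ((9 + 36)*(13 + 2*(9 + 36)))*(-1/9581) = (45*(13 + 2*45))*(-1/9581) = (45*(13 + 90))*(-1/9581) = (45*103)*(-1/9581) = 4635*(-1/9581) = -4635/9581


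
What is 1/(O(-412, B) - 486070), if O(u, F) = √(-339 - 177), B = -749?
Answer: -243035/118132022708 - I*√129/118132022708 ≈ -2.0573e-6 - 9.6145e-11*I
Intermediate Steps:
O(u, F) = 2*I*√129 (O(u, F) = √(-516) = 2*I*√129)
1/(O(-412, B) - 486070) = 1/(2*I*√129 - 486070) = 1/(-486070 + 2*I*√129)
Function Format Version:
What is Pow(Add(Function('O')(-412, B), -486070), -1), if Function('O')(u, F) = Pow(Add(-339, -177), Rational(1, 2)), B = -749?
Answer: Add(Rational(-243035, 118132022708), Mul(Rational(-1, 118132022708), I, Pow(129, Rational(1, 2)))) ≈ Add(-2.0573e-6, Mul(-9.6145e-11, I))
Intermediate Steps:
Function('O')(u, F) = Mul(2, I, Pow(129, Rational(1, 2))) (Function('O')(u, F) = Pow(-516, Rational(1, 2)) = Mul(2, I, Pow(129, Rational(1, 2))))
Pow(Add(Function('O')(-412, B), -486070), -1) = Pow(Add(Mul(2, I, Pow(129, Rational(1, 2))), -486070), -1) = Pow(Add(-486070, Mul(2, I, Pow(129, Rational(1, 2)))), -1)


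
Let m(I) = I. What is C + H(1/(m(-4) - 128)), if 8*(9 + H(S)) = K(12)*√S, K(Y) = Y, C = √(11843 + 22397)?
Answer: -9 + 8*√535 + I*√33/44 ≈ 176.04 + 0.13056*I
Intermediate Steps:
C = 8*√535 (C = √34240 = 8*√535 ≈ 185.04)
H(S) = -9 + 3*√S/2 (H(S) = -9 + (12*√S)/8 = -9 + 3*√S/2)
C + H(1/(m(-4) - 128)) = 8*√535 + (-9 + 3*√(1/(-4 - 128))/2) = 8*√535 + (-9 + 3*√(1/(-132))/2) = 8*√535 + (-9 + 3*√(-1/132)/2) = 8*√535 + (-9 + 3*(I*√33/66)/2) = 8*√535 + (-9 + I*√33/44) = -9 + 8*√535 + I*√33/44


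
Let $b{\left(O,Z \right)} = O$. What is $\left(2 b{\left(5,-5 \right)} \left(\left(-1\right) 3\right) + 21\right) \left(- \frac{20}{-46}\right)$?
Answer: $- \frac{90}{23} \approx -3.913$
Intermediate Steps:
$\left(2 b{\left(5,-5 \right)} \left(\left(-1\right) 3\right) + 21\right) \left(- \frac{20}{-46}\right) = \left(2 \cdot 5 \left(\left(-1\right) 3\right) + 21\right) \left(- \frac{20}{-46}\right) = \left(10 \left(-3\right) + 21\right) \left(\left(-20\right) \left(- \frac{1}{46}\right)\right) = \left(-30 + 21\right) \frac{10}{23} = \left(-9\right) \frac{10}{23} = - \frac{90}{23}$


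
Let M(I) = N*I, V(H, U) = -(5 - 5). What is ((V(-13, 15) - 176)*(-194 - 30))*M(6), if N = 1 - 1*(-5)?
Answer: 1419264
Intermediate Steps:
N = 6 (N = 1 + 5 = 6)
V(H, U) = 0 (V(H, U) = -1*0 = 0)
M(I) = 6*I
((V(-13, 15) - 176)*(-194 - 30))*M(6) = ((0 - 176)*(-194 - 30))*(6*6) = -176*(-224)*36 = 39424*36 = 1419264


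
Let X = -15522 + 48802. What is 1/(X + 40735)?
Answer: 1/74015 ≈ 1.3511e-5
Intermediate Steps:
X = 33280
1/(X + 40735) = 1/(33280 + 40735) = 1/74015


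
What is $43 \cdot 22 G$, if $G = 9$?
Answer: $8514$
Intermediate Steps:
$43 \cdot 22 G = 43 \cdot 22 \cdot 9 = 946 \cdot 9 = 8514$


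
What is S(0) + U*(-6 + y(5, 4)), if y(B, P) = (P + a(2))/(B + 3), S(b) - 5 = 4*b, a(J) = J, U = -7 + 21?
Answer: -137/2 ≈ -68.500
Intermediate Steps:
U = 14
S(b) = 5 + 4*b
y(B, P) = (2 + P)/(3 + B) (y(B, P) = (P + 2)/(B + 3) = (2 + P)/(3 + B))
S(0) + U*(-6 + y(5, 4)) = (5 + 4*0) + 14*(-6 + (2 + 4)/(3 + 5)) = (5 + 0) + 14*(-6 + 6/8) = 5 + 14*(-6 + (⅛)*6) = 5 + 14*(-6 + ¾) = 5 + 14*(-21/4) = 5 - 147/2 = -137/2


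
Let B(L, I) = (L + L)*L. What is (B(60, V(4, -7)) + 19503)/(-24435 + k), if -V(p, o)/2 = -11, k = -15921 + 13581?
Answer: -2967/2975 ≈ -0.99731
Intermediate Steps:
k = -2340
V(p, o) = 22 (V(p, o) = -2*(-11) = 22)
B(L, I) = 2*L² (B(L, I) = (2*L)*L = 2*L²)
(B(60, V(4, -7)) + 19503)/(-24435 + k) = (2*60² + 19503)/(-24435 - 2340) = (2*3600 + 19503)/(-26775) = (7200 + 19503)*(-1/26775) = 26703*(-1/26775) = -2967/2975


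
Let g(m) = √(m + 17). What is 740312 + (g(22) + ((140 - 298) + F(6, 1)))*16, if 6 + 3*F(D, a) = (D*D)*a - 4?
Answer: 2213768/3 + 16*√39 ≈ 7.3802e+5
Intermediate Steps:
g(m) = √(17 + m)
F(D, a) = -10/3 + a*D²/3 (F(D, a) = -2 + ((D*D)*a - 4)/3 = -2 + (D²*a - 4)/3 = -2 + (a*D² - 4)/3 = -2 + (-4 + a*D²)/3 = -2 + (-4/3 + a*D²/3) = -10/3 + a*D²/3)
740312 + (g(22) + ((140 - 298) + F(6, 1)))*16 = 740312 + (√(17 + 22) + ((140 - 298) + (-10/3 + (⅓)*1*6²)))*16 = 740312 + (√39 + (-158 + (-10/3 + (⅓)*1*36)))*16 = 740312 + (√39 + (-158 + (-10/3 + 12)))*16 = 740312 + (√39 + (-158 + 26/3))*16 = 740312 + (√39 - 448/3)*16 = 740312 + (-448/3 + √39)*16 = 740312 + (-7168/3 + 16*√39) = 2213768/3 + 16*√39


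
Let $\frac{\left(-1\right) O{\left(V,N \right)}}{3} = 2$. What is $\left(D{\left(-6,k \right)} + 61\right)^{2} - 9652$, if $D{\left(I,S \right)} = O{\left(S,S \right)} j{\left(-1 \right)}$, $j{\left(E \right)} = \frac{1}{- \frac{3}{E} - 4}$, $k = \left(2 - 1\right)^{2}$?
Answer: $-5163$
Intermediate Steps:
$k = 1$ ($k = 1^{2} = 1$)
$O{\left(V,N \right)} = -6$ ($O{\left(V,N \right)} = \left(-3\right) 2 = -6$)
$j{\left(E \right)} = \frac{1}{-4 - \frac{3}{E}}$
$D{\left(I,S \right)} = 6$ ($D{\left(I,S \right)} = - 6 \left(\left(-1\right) \left(-1\right) \frac{1}{3 + 4 \left(-1\right)}\right) = - 6 \left(\left(-1\right) \left(-1\right) \frac{1}{3 - 4}\right) = - 6 \left(\left(-1\right) \left(-1\right) \frac{1}{-1}\right) = - 6 \left(\left(-1\right) \left(-1\right) \left(-1\right)\right) = \left(-6\right) \left(-1\right) = 6$)
$\left(D{\left(-6,k \right)} + 61\right)^{2} - 9652 = \left(6 + 61\right)^{2} - 9652 = 67^{2} - 9652 = 4489 - 9652 = -5163$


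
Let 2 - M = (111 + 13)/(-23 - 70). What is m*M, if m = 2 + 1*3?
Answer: 50/3 ≈ 16.667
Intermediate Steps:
m = 5 (m = 2 + 3 = 5)
M = 10/3 (M = 2 - (111 + 13)/(-23 - 70) = 2 - 124/(-93) = 2 - 124*(-1)/93 = 2 - 1*(-4/3) = 2 + 4/3 = 10/3 ≈ 3.3333)
m*M = 5*(10/3) = 50/3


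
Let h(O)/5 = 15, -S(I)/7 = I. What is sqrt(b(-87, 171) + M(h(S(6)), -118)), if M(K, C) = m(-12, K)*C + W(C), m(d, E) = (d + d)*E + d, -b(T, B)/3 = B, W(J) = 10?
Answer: sqrt(213313) ≈ 461.86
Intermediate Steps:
S(I) = -7*I
b(T, B) = -3*B
m(d, E) = d + 2*E*d (m(d, E) = (2*d)*E + d = 2*E*d + d = d + 2*E*d)
h(O) = 75 (h(O) = 5*15 = 75)
M(K, C) = 10 + C*(-12 - 24*K) (M(K, C) = (-12*(1 + 2*K))*C + 10 = (-12 - 24*K)*C + 10 = C*(-12 - 24*K) + 10 = 10 + C*(-12 - 24*K))
sqrt(b(-87, 171) + M(h(S(6)), -118)) = sqrt(-3*171 + (10 - 12*(-118) - 24*(-118)*75)) = sqrt(-513 + (10 + 1416 + 212400)) = sqrt(-513 + 213826) = sqrt(213313)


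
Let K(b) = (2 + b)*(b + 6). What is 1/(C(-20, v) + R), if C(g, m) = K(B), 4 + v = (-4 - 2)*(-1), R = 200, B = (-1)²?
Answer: 1/221 ≈ 0.0045249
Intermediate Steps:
B = 1
v = 2 (v = -4 + (-4 - 2)*(-1) = -4 - 6*(-1) = -4 + 6 = 2)
K(b) = (2 + b)*(6 + b)
C(g, m) = 21 (C(g, m) = 12 + 1² + 8*1 = 12 + 1 + 8 = 21)
1/(C(-20, v) + R) = 1/(21 + 200) = 1/221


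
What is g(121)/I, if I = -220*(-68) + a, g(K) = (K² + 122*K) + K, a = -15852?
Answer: -7381/223 ≈ -33.099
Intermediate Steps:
g(K) = K² + 123*K
I = -892 (I = -220*(-68) - 15852 = 14960 - 15852 = -892)
g(121)/I = (121*(123 + 121))/(-892) = (121*244)*(-1/892) = 29524*(-1/892) = -7381/223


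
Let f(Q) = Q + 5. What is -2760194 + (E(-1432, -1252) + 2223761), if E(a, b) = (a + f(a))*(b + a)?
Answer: 7137123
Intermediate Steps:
f(Q) = 5 + Q
E(a, b) = (5 + 2*a)*(a + b) (E(a, b) = (a + (5 + a))*(b + a) = (5 + 2*a)*(a + b))
-2760194 + (E(-1432, -1252) + 2223761) = -2760194 + (((-1432)² - 1432*(-1252) - 1432*(5 - 1432) - 1252*(5 - 1432)) + 2223761) = -2760194 + ((2050624 + 1792864 - 1432*(-1427) - 1252*(-1427)) + 2223761) = -2760194 + ((2050624 + 1792864 + 2043464 + 1786604) + 2223761) = -2760194 + (7673556 + 2223761) = -2760194 + 9897317 = 7137123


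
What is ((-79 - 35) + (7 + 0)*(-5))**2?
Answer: 22201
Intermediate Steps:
((-79 - 35) + (7 + 0)*(-5))**2 = (-114 + 7*(-5))**2 = (-114 - 35)**2 = (-149)**2 = 22201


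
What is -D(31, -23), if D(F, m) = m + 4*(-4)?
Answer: 39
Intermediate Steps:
D(F, m) = -16 + m (D(F, m) = m - 16 = -16 + m)
-D(31, -23) = -(-16 - 23) = -1*(-39) = 39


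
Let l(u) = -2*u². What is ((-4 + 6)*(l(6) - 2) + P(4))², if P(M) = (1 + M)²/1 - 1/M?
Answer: 243049/16 ≈ 15191.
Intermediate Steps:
P(M) = (1 + M)² - 1/M (P(M) = (1 + M)²*1 - 1/M = (1 + M)² - 1/M)
((-4 + 6)*(l(6) - 2) + P(4))² = ((-4 + 6)*(-2*6² - 2) + ((1 + 4)² - 1/4))² = (2*(-2*36 - 2) + (5² - 1*¼))² = (2*(-72 - 2) + (25 - ¼))² = (2*(-74) + 99/4)² = (-148 + 99/4)² = (-493/4)² = 243049/16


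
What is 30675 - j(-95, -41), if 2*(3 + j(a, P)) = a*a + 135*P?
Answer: 28933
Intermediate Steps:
j(a, P) = -3 + a**2/2 + 135*P/2 (j(a, P) = -3 + (a*a + 135*P)/2 = -3 + (a**2 + 135*P)/2 = -3 + (a**2/2 + 135*P/2) = -3 + a**2/2 + 135*P/2)
30675 - j(-95, -41) = 30675 - (-3 + (1/2)*(-95)**2 + (135/2)*(-41)) = 30675 - (-3 + (1/2)*9025 - 5535/2) = 30675 - (-3 + 9025/2 - 5535/2) = 30675 - 1*1742 = 30675 - 1742 = 28933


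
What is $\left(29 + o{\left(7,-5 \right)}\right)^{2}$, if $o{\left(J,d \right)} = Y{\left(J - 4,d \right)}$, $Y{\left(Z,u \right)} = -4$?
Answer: $625$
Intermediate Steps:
$o{\left(J,d \right)} = -4$
$\left(29 + o{\left(7,-5 \right)}\right)^{2} = \left(29 - 4\right)^{2} = 25^{2} = 625$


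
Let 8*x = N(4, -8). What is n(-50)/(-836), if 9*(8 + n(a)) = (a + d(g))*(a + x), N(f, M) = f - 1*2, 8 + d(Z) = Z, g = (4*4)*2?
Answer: -2443/15048 ≈ -0.16235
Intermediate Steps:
g = 32 (g = 16*2 = 32)
d(Z) = -8 + Z
N(f, M) = -2 + f (N(f, M) = f - 2 = -2 + f)
x = ¼ (x = (-2 + 4)/8 = (⅛)*2 = ¼ ≈ 0.25000)
n(a) = -8 + (24 + a)*(¼ + a)/9 (n(a) = -8 + ((a + (-8 + 32))*(a + ¼))/9 = -8 + ((a + 24)*(¼ + a))/9 = -8 + ((24 + a)*(¼ + a))/9 = -8 + (24 + a)*(¼ + a)/9)
n(-50)/(-836) = (-22/3 + (⅑)*(-50)² + (97/36)*(-50))/(-836) = (-22/3 + (⅑)*2500 - 2425/18)*(-1/836) = (-22/3 + 2500/9 - 2425/18)*(-1/836) = (2443/18)*(-1/836) = -2443/15048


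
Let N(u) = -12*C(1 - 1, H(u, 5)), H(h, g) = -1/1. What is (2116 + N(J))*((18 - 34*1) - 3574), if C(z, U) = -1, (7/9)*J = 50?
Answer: -7639520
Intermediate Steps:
H(h, g) = -1 (H(h, g) = -1*1 = -1)
J = 450/7 (J = (9/7)*50 = 450/7 ≈ 64.286)
N(u) = 12 (N(u) = -12*(-1) = 12)
(2116 + N(J))*((18 - 34*1) - 3574) = (2116 + 12)*((18 - 34*1) - 3574) = 2128*((18 - 34) - 3574) = 2128*(-16 - 3574) = 2128*(-3590) = -7639520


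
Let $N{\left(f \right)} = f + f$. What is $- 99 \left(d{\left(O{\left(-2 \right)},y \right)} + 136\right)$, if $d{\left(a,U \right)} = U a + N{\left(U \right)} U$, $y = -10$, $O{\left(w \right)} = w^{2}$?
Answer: $-29304$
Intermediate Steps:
$N{\left(f \right)} = 2 f$
$d{\left(a,U \right)} = 2 U^{2} + U a$ ($d{\left(a,U \right)} = U a + 2 U U = U a + 2 U^{2} = 2 U^{2} + U a$)
$- 99 \left(d{\left(O{\left(-2 \right)},y \right)} + 136\right) = - 99 \left(- 10 \left(\left(-2\right)^{2} + 2 \left(-10\right)\right) + 136\right) = - 99 \left(- 10 \left(4 - 20\right) + 136\right) = - 99 \left(\left(-10\right) \left(-16\right) + 136\right) = - 99 \left(160 + 136\right) = \left(-99\right) 296 = -29304$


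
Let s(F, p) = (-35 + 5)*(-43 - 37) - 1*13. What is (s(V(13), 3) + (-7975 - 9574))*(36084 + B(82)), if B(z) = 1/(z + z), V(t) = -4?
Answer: -44862667437/82 ≈ -5.4711e+8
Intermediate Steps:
s(F, p) = 2387 (s(F, p) = -30*(-80) - 13 = 2400 - 13 = 2387)
B(z) = 1/(2*z)
(s(V(13), 3) + (-7975 - 9574))*(36084 + B(82)) = (2387 + (-7975 - 9574))*(36084 + (½)/82) = (2387 - 17549)*(36084 + (½)*(1/82)) = -15162*(36084 + 1/164) = -15162*5917777/164 = -44862667437/82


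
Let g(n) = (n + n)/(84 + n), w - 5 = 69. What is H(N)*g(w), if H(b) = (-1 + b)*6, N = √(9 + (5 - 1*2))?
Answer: -444/79 + 888*√3/79 ≈ 13.849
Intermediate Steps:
w = 74 (w = 5 + 69 = 74)
N = 2*√3 (N = √(9 + (5 - 2)) = √(9 + 3) = √12 = 2*√3 ≈ 3.4641)
H(b) = -6 + 6*b
g(n) = 2*n/(84 + n) (g(n) = (2*n)/(84 + n) = 2*n/(84 + n))
H(N)*g(w) = (-6 + 6*(2*√3))*(2*74/(84 + 74)) = (-6 + 12*√3)*(2*74/158) = (-6 + 12*√3)*(2*74*(1/158)) = (-6 + 12*√3)*(74/79) = -444/79 + 888*√3/79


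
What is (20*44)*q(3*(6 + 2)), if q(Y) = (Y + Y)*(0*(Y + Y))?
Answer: 0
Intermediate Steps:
q(Y) = 0 (q(Y) = (2*Y)*(0*(2*Y)) = (2*Y)*0 = 0)
(20*44)*q(3*(6 + 2)) = (20*44)*0 = 880*0 = 0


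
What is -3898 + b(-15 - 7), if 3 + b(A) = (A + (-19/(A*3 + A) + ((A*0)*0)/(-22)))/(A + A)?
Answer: -15102755/3872 ≈ -3900.5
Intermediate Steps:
b(A) = -3 + (A - 19/(4*A))/(2*A) (b(A) = -3 + (A + (-19/(A*3 + A) + ((A*0)*0)/(-22)))/(A + A) = -3 + (A + (-19/(3*A + A) + (0*0)*(-1/22)))/((2*A)) = -3 + (A + (-19*1/(4*A) + 0*(-1/22)))*(1/(2*A)) = -3 + (A + (-19/(4*A) + 0))*(1/(2*A)) = -3 + (A - 19/(4*A))*(1/(2*A)) = -3 + (A - 19/(4*A))/(2*A))
-3898 + b(-15 - 7) = -3898 + (-5/2 - 19/(8*(-15 - 7)**2)) = -3898 + (-5/2 - 19/8/(-22)**2) = -3898 + (-5/2 - 19/8*1/484) = -3898 + (-5/2 - 19/3872) = -3898 - 9699/3872 = -15102755/3872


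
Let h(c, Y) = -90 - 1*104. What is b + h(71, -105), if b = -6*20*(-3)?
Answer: 166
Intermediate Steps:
b = 360 (b = -120*(-3) = 360)
h(c, Y) = -194 (h(c, Y) = -90 - 104 = -194)
b + h(71, -105) = 360 - 194 = 166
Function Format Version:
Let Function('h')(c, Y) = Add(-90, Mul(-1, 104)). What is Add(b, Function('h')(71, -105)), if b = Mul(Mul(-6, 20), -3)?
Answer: 166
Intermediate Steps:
b = 360 (b = Mul(-120, -3) = 360)
Function('h')(c, Y) = -194 (Function('h')(c, Y) = Add(-90, -104) = -194)
Add(b, Function('h')(71, -105)) = Add(360, -194) = 166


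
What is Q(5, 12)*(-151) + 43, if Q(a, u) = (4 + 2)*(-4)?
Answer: 3667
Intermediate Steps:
Q(a, u) = -24 (Q(a, u) = 6*(-4) = -24)
Q(5, 12)*(-151) + 43 = -24*(-151) + 43 = 3624 + 43 = 3667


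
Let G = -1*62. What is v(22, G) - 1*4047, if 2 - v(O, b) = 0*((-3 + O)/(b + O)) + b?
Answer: -3983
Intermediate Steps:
G = -62
v(O, b) = 2 - b (v(O, b) = 2 - (0*((-3 + O)/(b + O)) + b) = 2 - (0*((-3 + O)/(O + b)) + b) = 2 - (0 + b) = 2 - b)
v(22, G) - 1*4047 = (2 - 1*(-62)) - 1*4047 = (2 + 62) - 4047 = 64 - 4047 = -3983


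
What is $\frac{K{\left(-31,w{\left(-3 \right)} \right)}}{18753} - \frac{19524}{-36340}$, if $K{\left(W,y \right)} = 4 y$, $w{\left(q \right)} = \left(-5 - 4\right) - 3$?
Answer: $\frac{30365771}{56790335} \approx 0.5347$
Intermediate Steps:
$w{\left(q \right)} = -12$ ($w{\left(q \right)} = -9 - 3 = -12$)
$\frac{K{\left(-31,w{\left(-3 \right)} \right)}}{18753} - \frac{19524}{-36340} = \frac{4 \left(-12\right)}{18753} - \frac{19524}{-36340} = \left(-48\right) \frac{1}{18753} - - \frac{4881}{9085} = - \frac{16}{6251} + \frac{4881}{9085} = \frac{30365771}{56790335}$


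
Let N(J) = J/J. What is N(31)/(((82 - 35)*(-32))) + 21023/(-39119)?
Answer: -31657711/58834976 ≈ -0.53808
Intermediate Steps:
N(J) = 1
N(31)/(((82 - 35)*(-32))) + 21023/(-39119) = 1/((82 - 35)*(-32)) + 21023/(-39119) = 1/(47*(-32)) + 21023*(-1/39119) = 1/(-1504) - 21023/39119 = 1*(-1/1504) - 21023/39119 = -1/1504 - 21023/39119 = -31657711/58834976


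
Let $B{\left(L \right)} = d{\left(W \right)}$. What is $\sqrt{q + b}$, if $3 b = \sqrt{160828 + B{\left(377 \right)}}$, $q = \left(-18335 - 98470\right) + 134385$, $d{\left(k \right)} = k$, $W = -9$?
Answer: $\frac{\sqrt{158220 + 3 \sqrt{160819}}}{3} \approx 133.09$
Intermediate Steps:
$B{\left(L \right)} = -9$
$q = 17580$ ($q = -116805 + 134385 = 17580$)
$b = \frac{\sqrt{160819}}{3}$ ($b = \frac{\sqrt{160828 - 9}}{3} = \frac{\sqrt{160819}}{3} \approx 133.67$)
$\sqrt{q + b} = \sqrt{17580 + \frac{\sqrt{160819}}{3}}$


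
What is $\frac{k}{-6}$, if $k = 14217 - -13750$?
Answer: $- \frac{27967}{6} \approx -4661.2$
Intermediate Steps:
$k = 27967$ ($k = 14217 + 13750 = 27967$)
$\frac{k}{-6} = \frac{27967}{-6} = 27967 \left(- \frac{1}{6}\right) = - \frac{27967}{6}$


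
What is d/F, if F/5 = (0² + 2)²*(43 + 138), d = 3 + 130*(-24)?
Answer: -3117/3620 ≈ -0.86105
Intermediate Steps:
d = -3117 (d = 3 - 3120 = -3117)
F = 3620 (F = 5*((0² + 2)²*(43 + 138)) = 5*((0 + 2)²*181) = 5*(2²*181) = 5*(4*181) = 5*724 = 3620)
d/F = -3117/3620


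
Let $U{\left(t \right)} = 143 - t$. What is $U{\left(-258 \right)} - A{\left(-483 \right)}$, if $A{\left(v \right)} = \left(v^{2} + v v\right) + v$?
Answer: $-465694$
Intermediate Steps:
$A{\left(v \right)} = v + 2 v^{2}$ ($A{\left(v \right)} = \left(v^{2} + v^{2}\right) + v = 2 v^{2} + v = v + 2 v^{2}$)
$U{\left(-258 \right)} - A{\left(-483 \right)} = \left(143 - -258\right) - - 483 \left(1 + 2 \left(-483\right)\right) = \left(143 + 258\right) - - 483 \left(1 - 966\right) = 401 - \left(-483\right) \left(-965\right) = 401 - 466095 = -465694$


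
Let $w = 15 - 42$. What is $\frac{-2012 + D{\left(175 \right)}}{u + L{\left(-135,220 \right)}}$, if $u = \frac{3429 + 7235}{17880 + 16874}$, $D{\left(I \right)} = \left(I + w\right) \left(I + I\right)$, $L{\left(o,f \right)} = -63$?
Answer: $- \frac{865166076}{1089419} \approx -794.15$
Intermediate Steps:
$w = -27$ ($w = 15 - 42 = -27$)
$D{\left(I \right)} = 2 I \left(-27 + I\right)$ ($D{\left(I \right)} = \left(I - 27\right) \left(I + I\right) = \left(-27 + I\right) 2 I = 2 I \left(-27 + I\right)$)
$u = \frac{5332}{17377}$ ($u = \frac{10664}{34754} = 10664 \cdot \frac{1}{34754} = \frac{5332}{17377} \approx 0.30684$)
$\frac{-2012 + D{\left(175 \right)}}{u + L{\left(-135,220 \right)}} = \frac{-2012 + 2 \cdot 175 \left(-27 + 175\right)}{\frac{5332}{17377} - 63} = \frac{-2012 + 2 \cdot 175 \cdot 148}{- \frac{1089419}{17377}} = \left(-2012 + 51800\right) \left(- \frac{17377}{1089419}\right) = 49788 \left(- \frac{17377}{1089419}\right) = - \frac{865166076}{1089419}$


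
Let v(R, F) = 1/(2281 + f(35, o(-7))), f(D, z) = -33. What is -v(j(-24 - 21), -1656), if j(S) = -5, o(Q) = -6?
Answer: -1/2248 ≈ -0.00044484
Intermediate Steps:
v(R, F) = 1/2248 (v(R, F) = 1/(2281 - 33) = 1/2248)
-v(j(-24 - 21), -1656) = -1*1/2248 = -1/2248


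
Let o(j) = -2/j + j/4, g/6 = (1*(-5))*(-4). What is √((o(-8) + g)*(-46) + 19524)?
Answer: √56338/2 ≈ 118.68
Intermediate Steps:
g = 120 (g = 6*((1*(-5))*(-4)) = 6*(-5*(-4)) = 6*20 = 120)
o(j) = -2/j + j/4 (o(j) = -2/j + j*(¼) = -2/j + j/4)
√((o(-8) + g)*(-46) + 19524) = √(((-2/(-8) + (¼)*(-8)) + 120)*(-46) + 19524) = √(((-2*(-⅛) - 2) + 120)*(-46) + 19524) = √(((¼ - 2) + 120)*(-46) + 19524) = √((-7/4 + 120)*(-46) + 19524) = √((473/4)*(-46) + 19524) = √(-10879/2 + 19524) = √(28169/2) = √56338/2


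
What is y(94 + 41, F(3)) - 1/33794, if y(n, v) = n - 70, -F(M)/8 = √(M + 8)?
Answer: 2196609/33794 ≈ 65.000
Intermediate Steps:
F(M) = -8*√(8 + M) (F(M) = -8*√(M + 8) = -8*√(8 + M))
y(n, v) = -70 + n
y(94 + 41, F(3)) - 1/33794 = (-70 + (94 + 41)) - 1/33794 = (-70 + 135) - 1*1/33794 = 65 - 1/33794 = 2196609/33794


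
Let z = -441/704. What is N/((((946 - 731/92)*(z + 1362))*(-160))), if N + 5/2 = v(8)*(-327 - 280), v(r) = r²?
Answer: 1828684/9617614245 ≈ 0.00019014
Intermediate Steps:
z = -441/704 (z = -441*1/704 = -441/704 ≈ -0.62642)
N = -77701/2 (N = -5/2 + 8²*(-327 - 280) = -5/2 + 64*(-607) = -5/2 - 38848 = -77701/2 ≈ -38851.)
N/((((946 - 731/92)*(z + 1362))*(-160))) = -77701*(-1/(160*(946 - 731/92)*(-441/704 + 1362)))/2 = -77701*(-22/(4792035*(946 - 731*1/92)))/2 = -77701*(-22/(4792035*(946 - 731/92)))/2 = -77701/(2*(((86301/92)*(958407/704))*(-160))) = -77701/(2*((82711482507/64768)*(-160))) = -77701/(2*(-413557412535/2024)) = -77701/2*(-2024/413557412535) = 1828684/9617614245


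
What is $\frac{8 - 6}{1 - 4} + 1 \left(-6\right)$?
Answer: $- \frac{20}{3} \approx -6.6667$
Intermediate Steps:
$\frac{8 - 6}{1 - 4} + 1 \left(-6\right) = \frac{2}{-3} - 6 = 2 \left(- \frac{1}{3}\right) - 6 = - \frac{2}{3} - 6 = - \frac{20}{3}$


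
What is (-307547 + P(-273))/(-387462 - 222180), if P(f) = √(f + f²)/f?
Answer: 307547/609642 + 2*√4641/83216133 ≈ 0.50447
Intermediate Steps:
P(f) = √(f + f²)/f
(-307547 + P(-273))/(-387462 - 222180) = (-307547 + √(-273*(1 - 273))/(-273))/(-387462 - 222180) = (-307547 - 4*√4641/273)/(-609642) = (-307547 - 4*√4641/273)*(-1/609642) = 307547/609642 + 2*√4641/83216133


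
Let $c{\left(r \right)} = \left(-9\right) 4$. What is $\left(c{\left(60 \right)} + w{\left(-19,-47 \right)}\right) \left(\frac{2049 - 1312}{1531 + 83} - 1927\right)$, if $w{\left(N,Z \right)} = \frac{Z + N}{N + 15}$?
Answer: $\frac{40422733}{1076} \approx 37568.0$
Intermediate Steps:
$w{\left(N,Z \right)} = \frac{N + Z}{15 + N}$
$c{\left(r \right)} = -36$
$\left(c{\left(60 \right)} + w{\left(-19,-47 \right)}\right) \left(\frac{2049 - 1312}{1531 + 83} - 1927\right) = \left(-36 + \frac{-19 - 47}{15 - 19}\right) \left(\frac{2049 - 1312}{1531 + 83} - 1927\right) = \left(-36 + \frac{1}{-4} \left(-66\right)\right) \left(\frac{737}{1614} - 1927\right) = \left(-36 - - \frac{33}{2}\right) \left(737 \cdot \frac{1}{1614} - 1927\right) = \left(-36 + \frac{33}{2}\right) \left(\frac{737}{1614} - 1927\right) = \left(- \frac{39}{2}\right) \left(- \frac{3109441}{1614}\right) = \frac{40422733}{1076}$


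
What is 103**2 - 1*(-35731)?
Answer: 46340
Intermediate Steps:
103**2 - 1*(-35731) = 10609 + 35731 = 46340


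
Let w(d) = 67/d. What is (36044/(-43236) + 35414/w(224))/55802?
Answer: 85744339687/40411975806 ≈ 2.1218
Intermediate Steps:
(36044/(-43236) + 35414/w(224))/55802 = (36044/(-43236) + 35414/((67/224)))/55802 = (36044*(-1/43236) + 35414/((67*(1/224))))*(1/55802) = (-9011/10809 + 35414/(67/224))*(1/55802) = (-9011/10809 + 35414*(224/67))*(1/55802) = (-9011/10809 + 7932736/67)*(1/55802) = (85744339687/724203)*(1/55802) = 85744339687/40411975806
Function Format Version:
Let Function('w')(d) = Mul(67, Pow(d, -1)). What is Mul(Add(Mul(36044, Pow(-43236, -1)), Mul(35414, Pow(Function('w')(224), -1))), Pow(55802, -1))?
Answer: Rational(85744339687, 40411975806) ≈ 2.1218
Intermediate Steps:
Mul(Add(Mul(36044, Pow(-43236, -1)), Mul(35414, Pow(Function('w')(224), -1))), Pow(55802, -1)) = Mul(Add(Mul(36044, Pow(-43236, -1)), Mul(35414, Pow(Mul(67, Pow(224, -1)), -1))), Pow(55802, -1)) = Mul(Add(Mul(36044, Rational(-1, 43236)), Mul(35414, Pow(Mul(67, Rational(1, 224)), -1))), Rational(1, 55802)) = Mul(Add(Rational(-9011, 10809), Mul(35414, Pow(Rational(67, 224), -1))), Rational(1, 55802)) = Mul(Add(Rational(-9011, 10809), Mul(35414, Rational(224, 67))), Rational(1, 55802)) = Mul(Add(Rational(-9011, 10809), Rational(7932736, 67)), Rational(1, 55802)) = Mul(Rational(85744339687, 724203), Rational(1, 55802)) = Rational(85744339687, 40411975806)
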